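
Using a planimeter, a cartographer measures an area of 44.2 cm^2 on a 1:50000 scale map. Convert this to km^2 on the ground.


ground_area = 44.2 * (50000/100)^2 = 11050000.0 m^2 = 11.05 km^2

11.05 km^2


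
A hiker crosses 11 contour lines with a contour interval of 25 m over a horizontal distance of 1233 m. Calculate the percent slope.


elevation change = 11 * 25 = 275 m
slope = 275 / 1233 * 100 = 22.3%

22.3%


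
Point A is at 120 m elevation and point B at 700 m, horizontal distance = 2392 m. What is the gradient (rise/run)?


gradient = (700 - 120) / 2392 = 580 / 2392 = 0.2425

0.2425


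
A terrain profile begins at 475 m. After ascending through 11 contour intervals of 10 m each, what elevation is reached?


elevation = 475 + 11 * 10 = 585 m

585 m


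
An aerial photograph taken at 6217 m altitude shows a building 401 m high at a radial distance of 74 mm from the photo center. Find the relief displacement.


d = h * r / H = 401 * 74 / 6217 = 4.77 mm

4.77 mm


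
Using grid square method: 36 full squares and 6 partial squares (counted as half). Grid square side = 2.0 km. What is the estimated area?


effective squares = 36 + 6 * 0.5 = 39.0
area = 39.0 * 4.0 = 156.0 km^2

156.0 km^2


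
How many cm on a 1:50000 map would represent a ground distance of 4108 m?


map_cm = 4108 * 100 / 50000 = 8.216 cm ≈ 8.22 cm

8.22 cm


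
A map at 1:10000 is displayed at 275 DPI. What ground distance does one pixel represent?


pixel_cm = 2.54 / 275 ≈ 0.009236 cm
ground = pixel_cm * 10000 / 100 = 2.54 * 10000 / (275 * 100) = 25400 / 27500 ≈ 0.92 m

0.92 m


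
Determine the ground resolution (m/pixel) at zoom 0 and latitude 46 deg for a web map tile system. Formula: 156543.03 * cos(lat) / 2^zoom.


res = 156543.03 * cos(46) / 2^0 = 156543.03 * 0.69465837 / 1 = 108743.93 m/pixel

108743.93 m/pixel


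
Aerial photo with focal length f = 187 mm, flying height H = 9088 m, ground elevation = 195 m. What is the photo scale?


scale = f / (H - h) = 187 mm / 8893 m = 187 / 8893000 = 1:47556

1:47556


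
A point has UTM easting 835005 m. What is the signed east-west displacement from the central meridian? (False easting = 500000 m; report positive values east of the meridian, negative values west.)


displacement = 835005 - 500000 = 335005 m

335005 m


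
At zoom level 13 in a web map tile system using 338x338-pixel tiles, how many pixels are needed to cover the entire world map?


tiles per axis = 2^13 = 8192
total tiles = 8192^2 = 67108864
pixels per axis = 8192 * 338 = 2768896
total pixels = 2768896^2 = 7666785058816

7666785058816 pixels


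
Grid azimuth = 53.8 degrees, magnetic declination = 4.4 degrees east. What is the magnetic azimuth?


magnetic azimuth = grid azimuth - declination (east +ve)
mag_az = 53.8 - 4.4 = 49.4 degrees

49.4 degrees


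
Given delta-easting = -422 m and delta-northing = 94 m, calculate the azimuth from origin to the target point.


az = atan2(-422, 94) = -77.4 deg
adjusted to 0-360: 282.6 degrees

282.6 degrees


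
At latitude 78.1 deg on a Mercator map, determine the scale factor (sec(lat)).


SF = 1 / cos(78.1) = 1 / 0.206204 = 4.85

4.85


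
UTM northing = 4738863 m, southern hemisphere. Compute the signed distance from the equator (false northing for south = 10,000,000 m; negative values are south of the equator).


For southern: actual = 4738863 - 10000000 = -5261137 m

-5261137 m


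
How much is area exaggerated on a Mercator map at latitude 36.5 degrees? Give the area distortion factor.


area_distortion = 1/cos^2(36.5) = 1.548

1.548


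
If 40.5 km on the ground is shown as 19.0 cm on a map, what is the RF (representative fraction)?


ground = 40.5 km = 4050000 cm; RF denominator = ground / map = 4050000 / 19.0 ≈ 213158; RF = 1:213158

1:213158


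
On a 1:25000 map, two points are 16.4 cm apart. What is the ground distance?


ground = 16.4 cm * 25000 / 100 = 4100.0 m = 4.1 km

4.1 km


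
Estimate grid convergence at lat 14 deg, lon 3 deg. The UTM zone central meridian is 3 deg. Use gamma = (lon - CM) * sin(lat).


gamma = (3 - 3) * sin(14) = 0 * 0.241922 = 0.0 degrees

0.0 degrees


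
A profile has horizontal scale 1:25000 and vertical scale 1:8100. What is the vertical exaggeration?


VE = horizontal_scale / vertical_scale = 25000 / 8100 ≈ 3.1

3.1x


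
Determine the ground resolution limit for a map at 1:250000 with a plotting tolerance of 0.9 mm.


ground = 0.9 mm * 250000 / 1000 = 225.0 m

225.0 m


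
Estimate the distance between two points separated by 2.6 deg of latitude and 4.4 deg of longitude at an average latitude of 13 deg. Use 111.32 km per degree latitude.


dlat_km = 2.6 * 111.32 = 289.432
dlon_km = 4.4 * 111.32 * cos(13) ≈ 477.254
dist = sqrt(289.432^2 + 477.254^2) ≈ 558.2 km

558.2 km


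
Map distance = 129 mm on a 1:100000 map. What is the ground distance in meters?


ground = 129 mm * 100000 / 1000 = 12900.0 m

12900.0 m


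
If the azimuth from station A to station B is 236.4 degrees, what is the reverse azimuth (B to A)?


back azimuth = (236.4 + 180) mod 360 = 56.4 degrees

56.4 degrees


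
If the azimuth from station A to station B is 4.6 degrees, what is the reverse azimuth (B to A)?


back azimuth = (4.6 + 180) mod 360 = 184.6 degrees

184.6 degrees


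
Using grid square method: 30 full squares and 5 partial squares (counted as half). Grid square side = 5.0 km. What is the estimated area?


effective squares = 30 + 5 * 0.5 = 32.5
area = 32.5 * 25.0 = 812.5 km^2

812.5 km^2


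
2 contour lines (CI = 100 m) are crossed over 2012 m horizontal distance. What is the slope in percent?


elevation change = 2 * 100 = 200 m
slope = 200 / 2012 * 100 = 9.9%

9.9%


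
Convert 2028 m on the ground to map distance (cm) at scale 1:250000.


map_cm = 2028 * 100 / 250000 = 0.8112 cm ≈ 0.81 cm

0.81 cm


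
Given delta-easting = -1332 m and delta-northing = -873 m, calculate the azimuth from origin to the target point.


az = atan2(-1332, -873) = -123.2 deg
adjusted to 0-360: 236.8 degrees

236.8 degrees


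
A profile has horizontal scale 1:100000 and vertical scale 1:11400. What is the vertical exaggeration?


VE = horizontal_scale / vertical_scale = 100000 / 11400 ≈ 8.8

8.8x


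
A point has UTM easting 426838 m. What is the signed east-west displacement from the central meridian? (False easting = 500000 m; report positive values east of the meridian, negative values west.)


displacement = 426838 - 500000 = -73162 m

-73162 m


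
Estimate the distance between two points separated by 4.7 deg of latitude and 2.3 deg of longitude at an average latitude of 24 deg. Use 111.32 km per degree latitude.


dlat_km = 4.7 * 111.32 = 523.204
dlon_km = 2.3 * 111.32 * cos(24) ≈ 233.901
dist = sqrt(523.204^2 + 233.901^2) ≈ 573.1 km

573.1 km


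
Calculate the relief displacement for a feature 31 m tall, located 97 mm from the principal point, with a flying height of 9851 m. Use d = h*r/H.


d = h * r / H = 31 * 97 / 9851 = 0.31 mm

0.31 mm


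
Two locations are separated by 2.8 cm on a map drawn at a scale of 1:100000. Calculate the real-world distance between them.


ground = 2.8 cm * 100000 / 100 = 2800.0 m = 2.8 km

2.8 km


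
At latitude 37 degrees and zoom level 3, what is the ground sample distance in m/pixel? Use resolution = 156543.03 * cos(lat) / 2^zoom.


res = 156543.03 * cos(37) / 2^3 = 156543.03 * 0.79863551 / 8 = 15627.6 m/pixel

15627.6 m/pixel


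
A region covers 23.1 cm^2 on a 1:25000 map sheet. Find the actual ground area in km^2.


ground_area = 23.1 * (25000/100)^2 = 1443750.0 m^2 = 1.44375 km^2 ≈ 1.444 km^2

1.444 km^2


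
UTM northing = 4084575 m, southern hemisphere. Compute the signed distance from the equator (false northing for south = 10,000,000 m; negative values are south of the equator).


For southern: actual = 4084575 - 10000000 = -5915425 m

-5915425 m


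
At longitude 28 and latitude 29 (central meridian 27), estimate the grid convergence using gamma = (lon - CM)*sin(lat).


gamma = (28 - 27) * sin(29) = 1 * 0.48481 = 0.485 degrees

0.485 degrees


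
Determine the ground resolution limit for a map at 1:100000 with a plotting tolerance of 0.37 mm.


ground = 0.37 mm * 100000 / 1000 = 37.0 m

37.0 m


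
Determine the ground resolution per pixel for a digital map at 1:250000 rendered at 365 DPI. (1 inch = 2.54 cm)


pixel_cm = 2.54 / 365 ≈ 0.006959 cm
ground = pixel_cm * 250000 / 100 = 2.54 * 250000 / (365 * 100) = 635000 / 36500 ≈ 17.4 m

17.4 m


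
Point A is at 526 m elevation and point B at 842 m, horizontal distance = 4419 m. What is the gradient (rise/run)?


gradient = (842 - 526) / 4419 = 316 / 4419 = 0.0715

0.0715


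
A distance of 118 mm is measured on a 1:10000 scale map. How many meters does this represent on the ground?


ground = 118 mm * 10000 / 1000 = 1180.0 m

1180.0 m


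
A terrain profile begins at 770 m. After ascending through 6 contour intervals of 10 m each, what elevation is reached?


elevation = 770 + 6 * 10 = 830 m

830 m


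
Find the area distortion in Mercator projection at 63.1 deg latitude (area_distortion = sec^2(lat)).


area_distortion = 1/cos^2(63.1) = 4.885

4.885


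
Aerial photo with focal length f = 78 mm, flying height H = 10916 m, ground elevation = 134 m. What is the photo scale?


scale = f / (H - h) = 78 mm / 10782 m = 78 / 10782000 = 1:138231

1:138231


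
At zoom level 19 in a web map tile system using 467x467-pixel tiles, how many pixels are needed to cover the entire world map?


tiles per axis = 2^19 = 524288
total tiles = 524288^2 = 274877906944
pixels per axis = 524288 * 467 = 244842496
total pixels = 244842496^2 = 59947847847510016

59947847847510016 pixels


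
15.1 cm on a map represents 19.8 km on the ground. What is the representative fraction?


ground = 19.8 km = 1980000 cm; RF denominator = ground / map = 1980000 / 15.1 ≈ 131126; RF = 1:131126

1:131126


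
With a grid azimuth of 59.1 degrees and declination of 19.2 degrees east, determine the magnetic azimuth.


magnetic azimuth = grid azimuth - declination (east +ve)
mag_az = 59.1 - 19.2 = 39.9 degrees

39.9 degrees


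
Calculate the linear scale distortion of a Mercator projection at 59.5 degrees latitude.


SF = 1 / cos(59.5) = 1 / 0.507538 = 1.97

1.97


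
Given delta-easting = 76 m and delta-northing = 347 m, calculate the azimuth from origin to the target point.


az = atan2(76, 347) = 12.4 deg
adjusted to 0-360: 12.4 degrees

12.4 degrees


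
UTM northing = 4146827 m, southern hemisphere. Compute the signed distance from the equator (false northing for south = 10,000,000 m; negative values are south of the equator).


For southern: actual = 4146827 - 10000000 = -5853173 m

-5853173 m


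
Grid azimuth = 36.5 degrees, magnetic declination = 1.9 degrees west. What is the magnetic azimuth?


magnetic azimuth = grid azimuth - declination (east +ve)
mag_az = 36.5 - -1.9 = 38.4 degrees

38.4 degrees


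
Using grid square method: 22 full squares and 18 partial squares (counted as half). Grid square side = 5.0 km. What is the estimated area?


effective squares = 22 + 18 * 0.5 = 31.0
area = 31.0 * 25.0 = 775.0 km^2

775.0 km^2


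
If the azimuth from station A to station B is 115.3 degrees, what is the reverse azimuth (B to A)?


back azimuth = (115.3 + 180) mod 360 = 295.3 degrees

295.3 degrees


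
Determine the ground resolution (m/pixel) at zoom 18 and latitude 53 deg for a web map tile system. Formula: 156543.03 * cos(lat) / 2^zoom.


res = 156543.03 * cos(53) / 2^18 = 156543.03 * 0.60181502 / 262144 = 0.36 m/pixel

0.36 m/pixel


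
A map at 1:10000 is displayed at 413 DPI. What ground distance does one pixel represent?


pixel_cm = 2.54 / 413 ≈ 0.00615 cm
ground = pixel_cm * 10000 / 100 = 2.54 * 10000 / (413 * 100) = 25400 / 41300 ≈ 0.62 m

0.62 m


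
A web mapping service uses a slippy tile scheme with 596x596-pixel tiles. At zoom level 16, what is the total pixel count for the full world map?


tiles per axis = 2^16 = 65536
total tiles = 65536^2 = 4294967296
pixels per axis = 65536 * 596 = 39059456
total pixels = 39059456^2 = 1525641103015936

1525641103015936 pixels


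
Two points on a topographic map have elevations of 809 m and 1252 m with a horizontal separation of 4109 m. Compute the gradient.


gradient = (1252 - 809) / 4109 = 443 / 4109 = 0.1078

0.1078


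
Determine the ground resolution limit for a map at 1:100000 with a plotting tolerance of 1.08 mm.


ground = 1.08 mm * 100000 / 1000 = 108.0 m

108.0 m


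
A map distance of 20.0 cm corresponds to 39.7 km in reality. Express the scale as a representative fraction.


ground = 39.7 km = 3970000 cm; RF denominator = ground / map = 3970000 / 20.0 = 198500; RF = 1:198500

1:198500


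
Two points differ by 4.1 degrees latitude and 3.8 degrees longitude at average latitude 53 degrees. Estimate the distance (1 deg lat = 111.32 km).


dlat_km = 4.1 * 111.32 = 456.412
dlon_km = 3.8 * 111.32 * cos(53) ≈ 254.577
dist = sqrt(456.412^2 + 254.577^2) ≈ 522.6 km

522.6 km


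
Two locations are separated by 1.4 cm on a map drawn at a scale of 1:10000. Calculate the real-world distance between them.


ground = 1.4 cm * 10000 / 100 = 140.0 m

140.0 m


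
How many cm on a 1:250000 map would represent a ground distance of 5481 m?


map_cm = 5481 * 100 / 250000 = 2.1924 cm ≈ 2.19 cm

2.19 cm


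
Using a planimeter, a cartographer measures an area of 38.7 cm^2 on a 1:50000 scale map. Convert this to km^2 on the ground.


ground_area = 38.7 * (50000/100)^2 = 9675000.0 m^2 = 9.675 km^2

9.675 km^2


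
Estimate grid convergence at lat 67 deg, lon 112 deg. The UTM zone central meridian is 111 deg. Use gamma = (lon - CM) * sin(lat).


gamma = (112 - 111) * sin(67) = 1 * 0.920505 = 0.921 degrees

0.921 degrees


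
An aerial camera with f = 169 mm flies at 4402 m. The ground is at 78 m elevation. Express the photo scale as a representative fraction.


scale = f / (H - h) = 169 mm / 4324 m = 169 / 4324000 = 1:25586

1:25586


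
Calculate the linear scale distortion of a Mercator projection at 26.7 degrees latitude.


SF = 1 / cos(26.7) = 1 / 0.893371 = 1.119

1.119


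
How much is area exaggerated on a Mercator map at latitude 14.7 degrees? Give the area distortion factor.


area_distortion = 1/cos^2(14.7) = 1.069

1.069


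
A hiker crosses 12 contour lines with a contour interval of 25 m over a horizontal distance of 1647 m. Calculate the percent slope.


elevation change = 12 * 25 = 300 m
slope = 300 / 1647 * 100 = 18.2%

18.2%


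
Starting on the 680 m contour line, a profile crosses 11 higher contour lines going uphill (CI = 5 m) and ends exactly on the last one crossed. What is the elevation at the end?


elevation = 680 + 11 * 5 = 735 m

735 m


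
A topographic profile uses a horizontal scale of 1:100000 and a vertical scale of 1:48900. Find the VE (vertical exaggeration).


VE = horizontal_scale / vertical_scale = 100000 / 48900 ≈ 2.0

2.0x


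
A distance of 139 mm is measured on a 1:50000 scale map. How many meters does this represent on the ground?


ground = 139 mm * 50000 / 1000 = 6950.0 m

6950.0 m


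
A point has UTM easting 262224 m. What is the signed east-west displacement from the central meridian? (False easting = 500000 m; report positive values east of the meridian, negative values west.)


displacement = 262224 - 500000 = -237776 m

-237776 m


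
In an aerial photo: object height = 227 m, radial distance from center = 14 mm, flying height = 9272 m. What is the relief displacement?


d = h * r / H = 227 * 14 / 9272 = 0.34 mm

0.34 mm


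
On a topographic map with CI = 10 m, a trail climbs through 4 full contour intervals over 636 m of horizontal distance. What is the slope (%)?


elevation change = 4 * 10 = 40 m
slope = 40 / 636 * 100 = 6.3%

6.3%


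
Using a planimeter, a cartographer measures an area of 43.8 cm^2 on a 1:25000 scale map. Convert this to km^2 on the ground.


ground_area = 43.8 * (25000/100)^2 = 2737500.0 m^2 = 2.7375 km^2 ≈ 2.738 km^2

2.738 km^2


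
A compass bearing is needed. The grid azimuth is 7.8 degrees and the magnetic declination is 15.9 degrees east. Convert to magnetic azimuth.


magnetic azimuth = grid azimuth - declination (east +ve)
mag_az = 7.8 - 15.9 = 351.9 degrees

351.9 degrees


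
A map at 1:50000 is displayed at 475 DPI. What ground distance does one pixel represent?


pixel_cm = 2.54 / 475 ≈ 0.005347 cm
ground = pixel_cm * 50000 / 100 = 2.54 * 50000 / (475 * 100) = 127000 / 47500 ≈ 2.67 m

2.67 m


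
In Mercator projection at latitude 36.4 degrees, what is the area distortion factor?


area_distortion = 1/cos^2(36.4) = 1.544

1.544


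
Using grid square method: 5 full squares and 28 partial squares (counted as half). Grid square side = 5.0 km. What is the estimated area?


effective squares = 5 + 28 * 0.5 = 19.0
area = 19.0 * 25.0 = 475.0 km^2

475.0 km^2


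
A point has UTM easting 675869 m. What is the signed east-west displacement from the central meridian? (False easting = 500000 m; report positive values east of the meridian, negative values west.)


displacement = 675869 - 500000 = 175869 m

175869 m


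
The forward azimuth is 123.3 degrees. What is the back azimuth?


back azimuth = (123.3 + 180) mod 360 = 303.3 degrees

303.3 degrees


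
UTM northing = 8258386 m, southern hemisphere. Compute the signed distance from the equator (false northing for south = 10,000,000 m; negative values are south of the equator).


For southern: actual = 8258386 - 10000000 = -1741614 m

-1741614 m


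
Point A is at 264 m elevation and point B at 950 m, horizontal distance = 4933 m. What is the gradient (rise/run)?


gradient = (950 - 264) / 4933 = 686 / 4933 = 0.1391

0.1391


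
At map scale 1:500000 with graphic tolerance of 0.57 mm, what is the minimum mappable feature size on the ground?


ground = 0.57 mm * 500000 / 1000 = 285.0 m

285.0 m


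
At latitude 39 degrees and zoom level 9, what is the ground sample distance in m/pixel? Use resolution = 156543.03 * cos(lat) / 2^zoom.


res = 156543.03 * cos(39) / 2^9 = 156543.03 * 0.77714596 / 512 = 237.61 m/pixel

237.61 m/pixel


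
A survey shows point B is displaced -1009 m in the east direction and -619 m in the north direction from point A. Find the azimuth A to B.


az = atan2(-1009, -619) = -121.5 deg
adjusted to 0-360: 238.5 degrees

238.5 degrees


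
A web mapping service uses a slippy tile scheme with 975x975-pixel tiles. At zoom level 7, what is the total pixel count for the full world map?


tiles per axis = 2^7 = 128
total tiles = 128^2 = 16384
pixels per axis = 128 * 975 = 124800
total pixels = 124800^2 = 15575040000

15575040000 pixels


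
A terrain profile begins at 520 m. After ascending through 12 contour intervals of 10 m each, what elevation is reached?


elevation = 520 + 12 * 10 = 640 m

640 m


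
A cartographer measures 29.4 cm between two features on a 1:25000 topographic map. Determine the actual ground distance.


ground = 29.4 cm * 25000 / 100 = 7350.0 m = 7.35 km

7.35 km


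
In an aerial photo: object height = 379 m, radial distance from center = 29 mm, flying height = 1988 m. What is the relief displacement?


d = h * r / H = 379 * 29 / 1988 = 5.53 mm

5.53 mm


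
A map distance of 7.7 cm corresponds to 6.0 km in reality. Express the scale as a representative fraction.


ground = 6.0 km = 600000 cm; RF denominator = ground / map = 600000 / 7.7 ≈ 77922; RF = 1:77922

1:77922


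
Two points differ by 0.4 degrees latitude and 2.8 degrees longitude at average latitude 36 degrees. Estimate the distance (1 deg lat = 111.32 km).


dlat_km = 0.4 * 111.32 = 44.528
dlon_km = 2.8 * 111.32 * cos(36) ≈ 252.167
dist = sqrt(44.528^2 + 252.167^2) ≈ 256.1 km

256.1 km


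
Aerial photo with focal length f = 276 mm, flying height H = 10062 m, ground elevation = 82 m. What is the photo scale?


scale = f / (H - h) = 276 mm / 9980 m = 276 / 9980000 = 1:36159

1:36159


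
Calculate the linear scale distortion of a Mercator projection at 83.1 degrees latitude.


SF = 1 / cos(83.1) = 1 / 0.120137 = 8.324

8.324


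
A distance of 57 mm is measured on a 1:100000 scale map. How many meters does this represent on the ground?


ground = 57 mm * 100000 / 1000 = 5700.0 m

5700.0 m


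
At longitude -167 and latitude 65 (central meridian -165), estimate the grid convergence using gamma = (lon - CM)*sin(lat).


gamma = (-167 - -165) * sin(65) = -2 * 0.906308 = -1.813 degrees

-1.813 degrees


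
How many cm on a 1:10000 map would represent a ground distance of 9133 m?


map_cm = 9133 * 100 / 10000 = 91.33 cm

91.33 cm


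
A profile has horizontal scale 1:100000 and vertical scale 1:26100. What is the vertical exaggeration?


VE = horizontal_scale / vertical_scale = 100000 / 26100 ≈ 3.8

3.8x


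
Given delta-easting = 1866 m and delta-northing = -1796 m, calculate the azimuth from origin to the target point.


az = atan2(1866, -1796) = 133.9 deg
adjusted to 0-360: 133.9 degrees

133.9 degrees


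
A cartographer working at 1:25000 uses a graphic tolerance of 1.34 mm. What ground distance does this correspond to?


ground = 1.34 mm * 25000 / 1000 = 33.5 m

33.5 m


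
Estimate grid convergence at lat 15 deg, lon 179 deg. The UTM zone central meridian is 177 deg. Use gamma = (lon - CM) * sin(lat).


gamma = (179 - 177) * sin(15) = 2 * 0.258819 = 0.518 degrees

0.518 degrees


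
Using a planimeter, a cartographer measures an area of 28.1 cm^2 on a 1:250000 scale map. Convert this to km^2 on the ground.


ground_area = 28.1 * (250000/100)^2 = 175625000.0 m^2 = 175.625 km^2

175.625 km^2


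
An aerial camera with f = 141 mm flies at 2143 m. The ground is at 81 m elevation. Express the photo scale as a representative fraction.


scale = f / (H - h) = 141 mm / 2062 m = 141 / 2062000 = 1:14624

1:14624


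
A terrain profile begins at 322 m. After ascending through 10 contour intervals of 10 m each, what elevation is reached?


elevation = 322 + 10 * 10 = 422 m

422 m


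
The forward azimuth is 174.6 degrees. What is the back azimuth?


back azimuth = (174.6 + 180) mod 360 = 354.6 degrees

354.6 degrees


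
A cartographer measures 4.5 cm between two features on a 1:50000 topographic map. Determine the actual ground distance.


ground = 4.5 cm * 50000 / 100 = 2250.0 m = 2.25 km

2.25 km


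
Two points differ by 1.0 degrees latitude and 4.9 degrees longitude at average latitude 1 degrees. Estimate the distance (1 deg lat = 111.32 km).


dlat_km = 1.0 * 111.32 = 111.32
dlon_km = 4.9 * 111.32 * cos(1) ≈ 545.385
dist = sqrt(111.32^2 + 545.385^2) ≈ 556.6 km

556.6 km


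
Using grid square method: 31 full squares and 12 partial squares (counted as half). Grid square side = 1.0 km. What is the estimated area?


effective squares = 31 + 12 * 0.5 = 37.0
area = 37.0 * 1.0 = 37.0 km^2

37.0 km^2


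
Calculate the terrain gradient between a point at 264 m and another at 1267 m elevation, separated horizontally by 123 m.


gradient = (1267 - 264) / 123 = 1003 / 123 = 8.1545

8.1545


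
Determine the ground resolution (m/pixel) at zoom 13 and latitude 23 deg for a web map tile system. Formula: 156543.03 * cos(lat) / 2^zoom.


res = 156543.03 * cos(23) / 2^13 = 156543.03 * 0.92050485 / 8192 = 17.59 m/pixel

17.59 m/pixel


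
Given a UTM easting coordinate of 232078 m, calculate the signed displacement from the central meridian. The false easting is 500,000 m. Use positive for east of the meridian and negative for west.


displacement = 232078 - 500000 = -267922 m

-267922 m


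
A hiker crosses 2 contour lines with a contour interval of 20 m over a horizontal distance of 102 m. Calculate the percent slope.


elevation change = 2 * 20 = 40 m
slope = 40 / 102 * 100 = 39.2%

39.2%


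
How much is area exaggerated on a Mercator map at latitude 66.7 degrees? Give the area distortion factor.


area_distortion = 1/cos^2(66.7) = 6.392

6.392


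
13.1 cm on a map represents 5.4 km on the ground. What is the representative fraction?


ground = 5.4 km = 540000 cm; RF denominator = ground / map = 540000 / 13.1 ≈ 41221; RF = 1:41221

1:41221


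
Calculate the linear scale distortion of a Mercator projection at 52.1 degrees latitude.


SF = 1 / cos(52.1) = 1 / 0.614285 = 1.628

1.628


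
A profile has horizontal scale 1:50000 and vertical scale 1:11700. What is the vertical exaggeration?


VE = horizontal_scale / vertical_scale = 50000 / 11700 ≈ 4.3

4.3x


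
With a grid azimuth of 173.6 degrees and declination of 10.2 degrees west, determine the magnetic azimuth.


magnetic azimuth = grid azimuth - declination (east +ve)
mag_az = 173.6 - -10.2 = 183.8 degrees

183.8 degrees


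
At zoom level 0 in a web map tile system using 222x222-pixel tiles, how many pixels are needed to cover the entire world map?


tiles per axis = 2^0 = 1
total tiles = 1^2 = 1
pixels per axis = 1 * 222 = 222
total pixels = 222^2 = 49284

49284 pixels


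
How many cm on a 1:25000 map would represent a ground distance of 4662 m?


map_cm = 4662 * 100 / 25000 = 18.648 cm ≈ 18.65 cm

18.65 cm


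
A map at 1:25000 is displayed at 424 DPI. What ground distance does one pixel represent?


pixel_cm = 2.54 / 424 ≈ 0.005991 cm
ground = pixel_cm * 25000 / 100 = 2.54 * 25000 / (424 * 100) = 63500 / 42400 ≈ 1.5 m

1.5 m


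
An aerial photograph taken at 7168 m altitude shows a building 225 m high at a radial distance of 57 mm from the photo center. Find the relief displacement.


d = h * r / H = 225 * 57 / 7168 = 1.79 mm

1.79 mm


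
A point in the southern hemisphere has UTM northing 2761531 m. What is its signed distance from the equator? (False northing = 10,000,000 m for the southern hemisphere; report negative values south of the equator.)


For southern: actual = 2761531 - 10000000 = -7238469 m

-7238469 m


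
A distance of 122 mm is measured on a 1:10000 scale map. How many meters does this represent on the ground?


ground = 122 mm * 10000 / 1000 = 1220.0 m

1220.0 m


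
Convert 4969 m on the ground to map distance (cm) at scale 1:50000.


map_cm = 4969 * 100 / 50000 = 9.938 cm ≈ 9.94 cm

9.94 cm


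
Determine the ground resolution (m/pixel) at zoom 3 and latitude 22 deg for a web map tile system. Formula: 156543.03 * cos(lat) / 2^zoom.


res = 156543.03 * cos(22) / 2^3 = 156543.03 * 0.92718385 / 8 = 18143.02 m/pixel

18143.02 m/pixel


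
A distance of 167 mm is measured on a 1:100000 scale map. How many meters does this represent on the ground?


ground = 167 mm * 100000 / 1000 = 16700.0 m

16700.0 m


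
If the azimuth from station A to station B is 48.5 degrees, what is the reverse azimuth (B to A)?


back azimuth = (48.5 + 180) mod 360 = 228.5 degrees

228.5 degrees


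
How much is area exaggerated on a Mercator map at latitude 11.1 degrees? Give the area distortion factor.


area_distortion = 1/cos^2(11.1) = 1.038

1.038


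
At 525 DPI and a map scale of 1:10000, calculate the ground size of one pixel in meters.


pixel_cm = 2.54 / 525 ≈ 0.004838 cm
ground = pixel_cm * 10000 / 100 = 2.54 * 10000 / (525 * 100) = 25400 / 52500 ≈ 0.48 m

0.48 m


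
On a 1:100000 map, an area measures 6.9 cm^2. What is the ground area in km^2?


ground_area = 6.9 * (100000/100)^2 = 6900000.0 m^2 = 6.9 km^2

6.9 km^2


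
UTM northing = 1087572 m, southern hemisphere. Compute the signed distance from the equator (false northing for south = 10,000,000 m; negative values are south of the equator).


For southern: actual = 1087572 - 10000000 = -8912428 m

-8912428 m


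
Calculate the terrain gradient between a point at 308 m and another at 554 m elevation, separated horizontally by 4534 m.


gradient = (554 - 308) / 4534 = 246 / 4534 = 0.0543

0.0543


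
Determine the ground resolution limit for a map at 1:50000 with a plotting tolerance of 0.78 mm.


ground = 0.78 mm * 50000 / 1000 = 39.0 m

39.0 m


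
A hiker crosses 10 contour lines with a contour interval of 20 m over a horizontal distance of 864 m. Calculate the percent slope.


elevation change = 10 * 20 = 200 m
slope = 200 / 864 * 100 = 23.1%

23.1%


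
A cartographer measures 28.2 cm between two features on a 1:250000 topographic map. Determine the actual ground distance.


ground = 28.2 cm * 250000 / 100 = 70500.0 m = 70.5 km

70.5 km


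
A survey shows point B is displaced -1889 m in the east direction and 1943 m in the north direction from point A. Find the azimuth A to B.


az = atan2(-1889, 1943) = -44.2 deg
adjusted to 0-360: 315.8 degrees

315.8 degrees


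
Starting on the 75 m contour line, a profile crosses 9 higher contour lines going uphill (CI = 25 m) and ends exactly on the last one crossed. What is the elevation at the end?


elevation = 75 + 9 * 25 = 300 m

300 m


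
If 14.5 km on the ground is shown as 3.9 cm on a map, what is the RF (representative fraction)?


ground = 14.5 km = 1450000 cm; RF denominator = ground / map = 1450000 / 3.9 ≈ 371795; RF = 1:371795

1:371795


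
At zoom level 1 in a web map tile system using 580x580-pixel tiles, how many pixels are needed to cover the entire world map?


tiles per axis = 2^1 = 2
total tiles = 2^2 = 4
pixels per axis = 2 * 580 = 1160
total pixels = 1160^2 = 1345600

1345600 pixels


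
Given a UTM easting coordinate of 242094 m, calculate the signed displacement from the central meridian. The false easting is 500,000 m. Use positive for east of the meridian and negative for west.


displacement = 242094 - 500000 = -257906 m

-257906 m


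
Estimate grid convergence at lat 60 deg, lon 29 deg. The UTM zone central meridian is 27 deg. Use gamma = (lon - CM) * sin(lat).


gamma = (29 - 27) * sin(60) = 2 * 0.866025 = 1.732 degrees

1.732 degrees


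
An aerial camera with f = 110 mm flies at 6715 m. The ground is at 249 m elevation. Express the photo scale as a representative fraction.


scale = f / (H - h) = 110 mm / 6466 m = 110 / 6466000 = 1:58782

1:58782


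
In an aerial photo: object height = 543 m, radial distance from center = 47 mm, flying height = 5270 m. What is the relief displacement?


d = h * r / H = 543 * 47 / 5270 = 4.84 mm

4.84 mm


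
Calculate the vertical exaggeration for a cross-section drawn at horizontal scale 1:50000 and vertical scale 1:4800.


VE = horizontal_scale / vertical_scale = 50000 / 4800 ≈ 10.4

10.4x


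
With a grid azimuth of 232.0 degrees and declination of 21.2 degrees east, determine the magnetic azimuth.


magnetic azimuth = grid azimuth - declination (east +ve)
mag_az = 232.0 - 21.2 = 210.8 degrees

210.8 degrees


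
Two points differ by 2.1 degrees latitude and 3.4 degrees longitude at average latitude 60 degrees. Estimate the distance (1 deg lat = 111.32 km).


dlat_km = 2.1 * 111.32 = 233.772
dlon_km = 3.4 * 111.32 * cos(60) ≈ 189.244
dist = sqrt(233.772^2 + 189.244^2) ≈ 300.8 km

300.8 km


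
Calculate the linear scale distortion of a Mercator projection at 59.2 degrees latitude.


SF = 1 / cos(59.2) = 1 / 0.512043 = 1.953

1.953


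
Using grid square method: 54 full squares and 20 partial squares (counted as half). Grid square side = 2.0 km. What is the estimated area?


effective squares = 54 + 20 * 0.5 = 64.0
area = 64.0 * 4.0 = 256.0 km^2

256.0 km^2


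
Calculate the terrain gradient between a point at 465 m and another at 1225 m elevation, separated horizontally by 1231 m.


gradient = (1225 - 465) / 1231 = 760 / 1231 = 0.6174

0.6174


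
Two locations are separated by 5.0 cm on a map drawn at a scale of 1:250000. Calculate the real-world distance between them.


ground = 5.0 cm * 250000 / 100 = 12500.0 m = 12.5 km

12.5 km


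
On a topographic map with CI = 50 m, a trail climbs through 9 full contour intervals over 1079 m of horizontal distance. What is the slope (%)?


elevation change = 9 * 50 = 450 m
slope = 450 / 1079 * 100 = 41.7%

41.7%


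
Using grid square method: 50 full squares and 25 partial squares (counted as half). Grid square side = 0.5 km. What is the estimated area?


effective squares = 50 + 25 * 0.5 = 62.5
area = 62.5 * 0.25 = 15.625 km^2

15.625 km^2


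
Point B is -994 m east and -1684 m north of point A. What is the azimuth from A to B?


az = atan2(-994, -1684) = -149.4 deg
adjusted to 0-360: 210.6 degrees

210.6 degrees


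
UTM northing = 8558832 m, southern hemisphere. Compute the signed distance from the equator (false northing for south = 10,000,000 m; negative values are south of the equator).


For southern: actual = 8558832 - 10000000 = -1441168 m

-1441168 m


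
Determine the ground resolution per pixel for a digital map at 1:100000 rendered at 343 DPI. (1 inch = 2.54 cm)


pixel_cm = 2.54 / 343 ≈ 0.007405 cm
ground = pixel_cm * 100000 / 100 = 2.54 * 100000 / (343 * 100) = 254000 / 34300 ≈ 7.41 m

7.41 m


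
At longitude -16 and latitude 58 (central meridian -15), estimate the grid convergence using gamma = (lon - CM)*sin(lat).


gamma = (-16 - -15) * sin(58) = -1 * 0.848048 = -0.848 degrees

-0.848 degrees


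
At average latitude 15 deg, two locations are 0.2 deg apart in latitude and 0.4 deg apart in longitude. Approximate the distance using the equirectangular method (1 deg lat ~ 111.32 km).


dlat_km = 0.2 * 111.32 = 22.264
dlon_km = 0.4 * 111.32 * cos(15) ≈ 43.011
dist = sqrt(22.264^2 + 43.011^2) ≈ 48.4 km

48.4 km


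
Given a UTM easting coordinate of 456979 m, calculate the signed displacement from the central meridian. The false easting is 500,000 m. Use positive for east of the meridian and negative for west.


displacement = 456979 - 500000 = -43021 m

-43021 m


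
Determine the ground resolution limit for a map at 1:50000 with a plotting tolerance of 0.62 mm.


ground = 0.62 mm * 50000 / 1000 = 31.0 m

31.0 m


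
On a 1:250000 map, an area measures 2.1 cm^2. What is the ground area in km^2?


ground_area = 2.1 * (250000/100)^2 = 13125000.0 m^2 = 13.125 km^2

13.125 km^2


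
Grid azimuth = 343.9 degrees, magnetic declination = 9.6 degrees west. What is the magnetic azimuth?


magnetic azimuth = grid azimuth - declination (east +ve)
mag_az = 343.9 - -9.6 = 353.5 degrees

353.5 degrees


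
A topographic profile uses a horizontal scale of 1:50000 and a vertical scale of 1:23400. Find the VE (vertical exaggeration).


VE = horizontal_scale / vertical_scale = 50000 / 23400 ≈ 2.1

2.1x


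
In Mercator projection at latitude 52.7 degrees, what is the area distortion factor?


area_distortion = 1/cos^2(52.7) = 2.723

2.723


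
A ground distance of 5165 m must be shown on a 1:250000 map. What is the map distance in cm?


map_cm = 5165 * 100 / 250000 = 2.066 cm ≈ 2.07 cm

2.07 cm


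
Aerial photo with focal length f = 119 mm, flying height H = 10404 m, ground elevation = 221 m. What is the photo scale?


scale = f / (H - h) = 119 mm / 10183 m = 119 / 10183000 = 1:85571

1:85571


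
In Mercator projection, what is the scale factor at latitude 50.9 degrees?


SF = 1 / cos(50.9) = 1 / 0.630676 = 1.586

1.586


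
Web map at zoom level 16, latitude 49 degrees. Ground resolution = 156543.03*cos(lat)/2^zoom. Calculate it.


res = 156543.03 * cos(49) / 2^16 = 156543.03 * 0.65605903 / 65536 = 1.57 m/pixel

1.57 m/pixel


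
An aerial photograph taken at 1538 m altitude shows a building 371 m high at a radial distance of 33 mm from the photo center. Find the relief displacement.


d = h * r / H = 371 * 33 / 1538 = 7.96 mm

7.96 mm


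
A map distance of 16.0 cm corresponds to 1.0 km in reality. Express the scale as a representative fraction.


ground = 1.0 km = 100000 cm; RF denominator = ground / map = 100000 / 16.0 = 6250; RF = 1:6250

1:6250


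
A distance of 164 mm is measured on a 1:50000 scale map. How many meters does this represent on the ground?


ground = 164 mm * 50000 / 1000 = 8200.0 m

8200.0 m


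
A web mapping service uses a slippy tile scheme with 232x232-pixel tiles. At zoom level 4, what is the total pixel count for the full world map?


tiles per axis = 2^4 = 16
total tiles = 16^2 = 256
pixels per axis = 16 * 232 = 3712
total pixels = 3712^2 = 13778944

13778944 pixels


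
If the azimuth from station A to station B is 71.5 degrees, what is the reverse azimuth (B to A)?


back azimuth = (71.5 + 180) mod 360 = 251.5 degrees

251.5 degrees


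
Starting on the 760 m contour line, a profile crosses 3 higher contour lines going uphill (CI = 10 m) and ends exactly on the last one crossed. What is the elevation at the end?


elevation = 760 + 3 * 10 = 790 m

790 m


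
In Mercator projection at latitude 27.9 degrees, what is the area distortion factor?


area_distortion = 1/cos^2(27.9) = 1.28

1.28


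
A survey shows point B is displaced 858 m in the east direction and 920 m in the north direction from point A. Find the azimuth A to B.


az = atan2(858, 920) = 43.0 deg
adjusted to 0-360: 43.0 degrees

43.0 degrees


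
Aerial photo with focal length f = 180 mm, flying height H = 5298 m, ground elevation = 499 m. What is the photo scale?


scale = f / (H - h) = 180 mm / 4799 m = 180 / 4799000 = 1:26661

1:26661


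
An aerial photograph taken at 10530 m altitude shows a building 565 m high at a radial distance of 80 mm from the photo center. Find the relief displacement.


d = h * r / H = 565 * 80 / 10530 = 4.29 mm

4.29 mm


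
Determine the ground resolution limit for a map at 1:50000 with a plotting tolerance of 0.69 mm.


ground = 0.69 mm * 50000 / 1000 = 34.5 m

34.5 m


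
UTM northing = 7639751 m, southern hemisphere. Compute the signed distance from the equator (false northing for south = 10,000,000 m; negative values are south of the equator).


For southern: actual = 7639751 - 10000000 = -2360249 m

-2360249 m


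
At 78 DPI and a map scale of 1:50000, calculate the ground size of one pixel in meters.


pixel_cm = 2.54 / 78 ≈ 0.032564 cm
ground = pixel_cm * 50000 / 100 = 2.54 * 50000 / (78 * 100) = 127000 / 7800 ≈ 16.28 m

16.28 m


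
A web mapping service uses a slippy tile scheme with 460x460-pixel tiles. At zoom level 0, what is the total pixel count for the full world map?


tiles per axis = 2^0 = 1
total tiles = 1^2 = 1
pixels per axis = 1 * 460 = 460
total pixels = 460^2 = 211600

211600 pixels


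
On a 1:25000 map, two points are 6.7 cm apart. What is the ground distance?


ground = 6.7 cm * 25000 / 100 = 1675.0 m = 1.675 km

1.675 km


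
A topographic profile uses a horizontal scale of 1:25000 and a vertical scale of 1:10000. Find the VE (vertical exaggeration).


VE = horizontal_scale / vertical_scale = 25000 / 10000 = 2.5

2.5x


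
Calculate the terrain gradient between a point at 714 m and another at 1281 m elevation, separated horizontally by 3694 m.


gradient = (1281 - 714) / 3694 = 567 / 3694 = 0.1535

0.1535


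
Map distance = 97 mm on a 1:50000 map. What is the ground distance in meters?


ground = 97 mm * 50000 / 1000 = 4850.0 m

4850.0 m


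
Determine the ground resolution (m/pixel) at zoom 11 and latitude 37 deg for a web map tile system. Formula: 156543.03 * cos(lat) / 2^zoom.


res = 156543.03 * cos(37) / 2^11 = 156543.03 * 0.79863551 / 2048 = 61.05 m/pixel

61.05 m/pixel
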